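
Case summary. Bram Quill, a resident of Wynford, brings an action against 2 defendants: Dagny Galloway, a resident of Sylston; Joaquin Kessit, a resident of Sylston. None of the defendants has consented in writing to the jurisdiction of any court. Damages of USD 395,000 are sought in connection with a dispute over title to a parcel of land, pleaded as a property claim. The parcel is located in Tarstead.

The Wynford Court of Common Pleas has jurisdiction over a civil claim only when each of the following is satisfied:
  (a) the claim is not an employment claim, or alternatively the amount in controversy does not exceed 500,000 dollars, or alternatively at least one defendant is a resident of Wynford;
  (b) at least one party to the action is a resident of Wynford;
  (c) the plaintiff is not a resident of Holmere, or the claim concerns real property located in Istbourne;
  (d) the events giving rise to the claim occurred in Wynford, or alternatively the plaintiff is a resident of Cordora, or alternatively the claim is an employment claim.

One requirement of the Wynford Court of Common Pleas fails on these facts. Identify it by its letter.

(d)

The Wynford Court of Common Pleas:
  (a) The claim is a property claim, not an employment claim, so one alternative holds. Met.
  (b) Bram Quill resides in Wynford. Condition met.
  (c) The plaintiff resides in Wynford, which is not Holmere, which satisfies one of the alternatives. Met.
  (d) The operative events occurred in Tarstead, not Wynford; the plaintiff resides in Wynford, not Cordora; the claim is a property claim, not an employment claim — every alternative fails. Condition not met.
Only condition (d) fails.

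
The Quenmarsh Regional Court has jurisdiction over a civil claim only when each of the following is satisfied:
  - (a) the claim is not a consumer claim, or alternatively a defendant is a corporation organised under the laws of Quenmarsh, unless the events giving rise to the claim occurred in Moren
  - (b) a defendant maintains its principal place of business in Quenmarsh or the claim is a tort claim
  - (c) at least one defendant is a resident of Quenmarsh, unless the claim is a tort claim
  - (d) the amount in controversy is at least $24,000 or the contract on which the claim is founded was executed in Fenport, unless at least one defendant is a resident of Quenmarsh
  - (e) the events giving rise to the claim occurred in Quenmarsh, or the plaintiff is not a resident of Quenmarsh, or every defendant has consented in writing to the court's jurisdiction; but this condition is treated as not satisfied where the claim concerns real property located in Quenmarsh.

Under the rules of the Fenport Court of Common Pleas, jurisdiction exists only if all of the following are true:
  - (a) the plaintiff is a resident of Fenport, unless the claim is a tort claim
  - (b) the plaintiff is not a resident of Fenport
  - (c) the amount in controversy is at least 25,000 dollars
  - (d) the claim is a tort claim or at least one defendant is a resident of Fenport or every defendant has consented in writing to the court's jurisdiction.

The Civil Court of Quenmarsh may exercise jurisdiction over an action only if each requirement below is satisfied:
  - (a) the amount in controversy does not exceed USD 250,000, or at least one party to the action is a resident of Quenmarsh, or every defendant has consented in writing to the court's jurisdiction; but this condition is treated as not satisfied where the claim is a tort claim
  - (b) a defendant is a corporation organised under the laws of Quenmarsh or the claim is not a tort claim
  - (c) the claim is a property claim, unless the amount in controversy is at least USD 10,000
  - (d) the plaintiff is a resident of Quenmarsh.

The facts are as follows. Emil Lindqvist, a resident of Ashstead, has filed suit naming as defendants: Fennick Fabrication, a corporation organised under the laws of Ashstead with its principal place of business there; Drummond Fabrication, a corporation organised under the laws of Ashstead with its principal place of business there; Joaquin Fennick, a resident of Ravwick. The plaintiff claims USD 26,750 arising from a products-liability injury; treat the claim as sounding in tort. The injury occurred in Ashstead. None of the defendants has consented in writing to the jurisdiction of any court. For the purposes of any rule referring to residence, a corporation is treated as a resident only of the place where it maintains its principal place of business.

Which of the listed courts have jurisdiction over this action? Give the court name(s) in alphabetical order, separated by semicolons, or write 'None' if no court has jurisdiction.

The Quenmarsh Regional Court:
  (a) The claim is a tort claim, not a consumer claim, which satisfies one of the alternatives. Condition met.
  (b) The claim is a tort claim, so this disjunct is met. Satisfied.
  (c) No defendant resides in Quenmarsh (they reside in Ashstead, Ashstead, Ravwick). The proviso rescues it, though: the claim is a tort claim. Satisfied.
  (d) The amount in controversy is 26,750 dollars, which meets the USD 24,000 floor, so one alternative holds. Condition met.
  (e) The plaintiff resides in Ashstead, which is not Quenmarsh, which satisfies one of the alternatives. And the carve-out is inapplicable — the claim does not concern real property. Condition met.
  → Jurisdiction lies.
The Fenport Court of Common Pleas:
  (a) The plaintiff resides in Ashstead, not Fenport. The proviso rescues it, though: the claim is a tort claim. Satisfied.
  (b) The plaintiff resides in Ashstead, which is not Fenport. Satisfied.
  (c) The amount in controversy is USD 26,750, which meets the $25,000 floor. Satisfied.
  (d) The claim is a tort claim, so this disjunct is met. Condition met.
  → Every requirement is satisfied — jurisdiction.
The Civil Court of Quenmarsh:
  (a) The amount in controversy is 26,750 dollars, within the 250,000 dollars ceiling, which satisfies one of the alternatives. But the carve-out bites: the claim is a tort claim. Condition not met.
  (b) The corporate defendant(s) are organised in Ashstead, not Quenmarsh; the claim is a tort claim — no alternative holds. Fails.
  (c) The claim is a tort claim, not a property claim. But the amount in controversy is 26,750 dollars, which meets the USD 10,000 floor, and the 'unless' clause therefore excuses the requirement. Condition met.
  (d) The plaintiff resides in Ashstead, not Quenmarsh. Not satisfied.
  → The court lacks jurisdiction.

the Fenport Court of Common Pleas; the Quenmarsh Regional Court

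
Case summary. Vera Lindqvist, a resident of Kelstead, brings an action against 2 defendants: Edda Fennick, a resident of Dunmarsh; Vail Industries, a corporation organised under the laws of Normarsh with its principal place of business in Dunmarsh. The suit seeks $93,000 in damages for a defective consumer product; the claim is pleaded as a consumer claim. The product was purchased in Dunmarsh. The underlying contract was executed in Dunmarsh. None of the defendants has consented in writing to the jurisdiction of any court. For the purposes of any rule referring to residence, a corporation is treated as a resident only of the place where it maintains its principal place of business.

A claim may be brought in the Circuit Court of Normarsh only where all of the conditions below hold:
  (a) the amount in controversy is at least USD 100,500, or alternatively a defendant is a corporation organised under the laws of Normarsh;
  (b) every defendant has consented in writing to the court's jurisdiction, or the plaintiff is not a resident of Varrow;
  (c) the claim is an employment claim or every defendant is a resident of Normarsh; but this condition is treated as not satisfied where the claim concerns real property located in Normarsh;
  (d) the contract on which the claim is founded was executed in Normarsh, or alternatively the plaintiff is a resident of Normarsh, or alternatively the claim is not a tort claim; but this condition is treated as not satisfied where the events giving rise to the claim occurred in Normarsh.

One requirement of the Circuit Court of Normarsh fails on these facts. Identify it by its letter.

The Circuit Court of Normarsh:
  (a) Vail Industries is organised under the laws of Normarsh, so one alternative holds. Met.
  (b) The plaintiff resides in Kelstead, which is not Varrow, which satisfies one of the alternatives. Satisfied.
  (c) The claim is a consumer claim, not an employment claim; the defendants reside as follows — Edda Fennick in Dunmarsh, Vail Industries in Dunmarsh — not all in Normarsh — every alternative fails. Not satisfied.
  (d) The claim is a consumer claim, not a tort claim, which satisfies one of the alternatives. And the carve-out is inapplicable — the operative events occurred in Dunmarsh, not Normarsh. Condition met.
Only condition (c) fails.

(c)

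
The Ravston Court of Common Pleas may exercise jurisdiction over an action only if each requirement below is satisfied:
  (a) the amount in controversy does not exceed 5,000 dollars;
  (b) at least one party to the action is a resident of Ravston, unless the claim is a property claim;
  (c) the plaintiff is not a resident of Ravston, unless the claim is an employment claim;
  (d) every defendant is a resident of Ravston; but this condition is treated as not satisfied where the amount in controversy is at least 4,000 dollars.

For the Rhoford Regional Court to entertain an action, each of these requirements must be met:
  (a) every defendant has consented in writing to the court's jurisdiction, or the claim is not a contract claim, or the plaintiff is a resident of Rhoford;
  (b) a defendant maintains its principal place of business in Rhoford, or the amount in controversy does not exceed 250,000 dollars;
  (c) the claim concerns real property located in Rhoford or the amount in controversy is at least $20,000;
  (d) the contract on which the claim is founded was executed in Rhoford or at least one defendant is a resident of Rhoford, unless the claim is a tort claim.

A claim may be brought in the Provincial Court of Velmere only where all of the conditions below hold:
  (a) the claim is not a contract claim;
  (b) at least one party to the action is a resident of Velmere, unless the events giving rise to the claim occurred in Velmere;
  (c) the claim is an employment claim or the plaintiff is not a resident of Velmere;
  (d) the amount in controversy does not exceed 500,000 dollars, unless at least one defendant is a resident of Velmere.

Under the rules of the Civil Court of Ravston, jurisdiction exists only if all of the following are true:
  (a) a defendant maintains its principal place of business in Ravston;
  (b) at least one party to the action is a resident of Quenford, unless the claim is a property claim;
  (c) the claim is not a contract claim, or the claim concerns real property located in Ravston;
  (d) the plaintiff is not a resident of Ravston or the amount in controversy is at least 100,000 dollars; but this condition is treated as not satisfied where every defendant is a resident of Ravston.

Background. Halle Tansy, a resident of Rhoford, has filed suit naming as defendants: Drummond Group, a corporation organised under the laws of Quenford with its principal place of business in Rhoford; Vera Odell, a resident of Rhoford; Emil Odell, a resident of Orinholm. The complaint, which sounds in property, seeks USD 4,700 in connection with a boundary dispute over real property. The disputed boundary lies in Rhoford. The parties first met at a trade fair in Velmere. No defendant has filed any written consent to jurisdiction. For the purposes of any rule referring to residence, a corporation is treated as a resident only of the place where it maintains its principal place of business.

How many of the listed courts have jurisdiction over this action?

1

The Ravston Court of Common Pleas:
  (a) The amount in controversy is 4,700 dollars, within the $5,000 ceiling. Condition met.
  (b) No party resides in Ravston. The proviso rescues it, though: the claim is a property claim. Met.
  (c) The plaintiff resides in Rhoford, which is not Ravston. Condition met.
  (d) The defendants reside as follows — Drummond Group in Rhoford, Vera Odell in Rhoford, Emil Odell in Orinholm — not all in Ravston. Not met.
  → At least one condition fails; no jurisdiction.
The Rhoford Regional Court:
  (a) The claim is a property claim, not a contract claim, which satisfies one of the alternatives. Satisfied.
  (b) Drummond Group has its principal place of business in Rhoford, so one alternative holds. Satisfied.
  (c) The property lies in Rhoford, so this disjunct is met. Condition met.
  (d) Drummond Group resides in Rhoford — that alternative is enough. Satisfied.
  → Every requirement is satisfied — jurisdiction.
The Provincial Court of Velmere:
  (a) The claim is a property claim, not a contract claim. Met.
  (b) No party resides in Velmere. Nor does the 'unless' clause help: the operative events occurred in Rhoford, not Velmere. Not met.
  (c) The plaintiff resides in Rhoford, which is not Velmere — that alternative is enough. Met.
  (d) The amount in controversy is 4,700 dollars, within the $500,000 ceiling. Condition met.
  → Not every requirement is met — no jurisdiction.
The Civil Court of Ravston:
  (a) The corporate defendant(s) have their principal place of business in Rhoford, not Ravston. Not met.
  (b) No party resides in Quenford. The proviso rescues it, though: the claim is a property claim. Satisfied.
  (c) The claim is a property claim, not a contract claim, so one alternative holds. Satisfied.
  (d) The plaintiff resides in Rhoford, which is not Ravston, so one alternative holds. The carve-out does not apply: the defendants reside as follows — Drummond Group in Rhoford, Vera Odell in Rhoford, Emil Odell in Orinholm — not all in Ravston. Satisfied.
  → At least one condition fails; no jurisdiction.
Courts with jurisdiction: the Rhoford Regional Court — 1 in total.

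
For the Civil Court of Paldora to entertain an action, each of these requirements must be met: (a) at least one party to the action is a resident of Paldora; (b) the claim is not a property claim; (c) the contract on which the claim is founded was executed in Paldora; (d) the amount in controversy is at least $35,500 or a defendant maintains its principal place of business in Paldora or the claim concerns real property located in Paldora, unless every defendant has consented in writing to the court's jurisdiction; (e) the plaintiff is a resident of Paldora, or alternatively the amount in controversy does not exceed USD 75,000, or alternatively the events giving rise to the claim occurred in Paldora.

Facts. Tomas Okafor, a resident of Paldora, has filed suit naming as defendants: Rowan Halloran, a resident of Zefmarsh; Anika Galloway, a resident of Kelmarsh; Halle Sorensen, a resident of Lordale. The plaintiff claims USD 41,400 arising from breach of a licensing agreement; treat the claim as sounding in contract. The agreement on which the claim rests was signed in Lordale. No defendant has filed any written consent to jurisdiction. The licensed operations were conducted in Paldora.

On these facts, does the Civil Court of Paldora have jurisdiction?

No

The Civil Court of Paldora:
  (a) Tomas Okafor resides in Paldora. Met.
  (b) The claim is a contract claim, not a property claim. Condition met.
  (c) The contract was executed in Lordale, not Paldora. Not satisfied.
  (d) The amount in controversy is 41,400 dollars, which meets the USD 35,500 floor, so one alternative holds. Satisfied.
  (e) The plaintiff resides in Paldora — that alternative is enough. Met.
  → No jurisdiction.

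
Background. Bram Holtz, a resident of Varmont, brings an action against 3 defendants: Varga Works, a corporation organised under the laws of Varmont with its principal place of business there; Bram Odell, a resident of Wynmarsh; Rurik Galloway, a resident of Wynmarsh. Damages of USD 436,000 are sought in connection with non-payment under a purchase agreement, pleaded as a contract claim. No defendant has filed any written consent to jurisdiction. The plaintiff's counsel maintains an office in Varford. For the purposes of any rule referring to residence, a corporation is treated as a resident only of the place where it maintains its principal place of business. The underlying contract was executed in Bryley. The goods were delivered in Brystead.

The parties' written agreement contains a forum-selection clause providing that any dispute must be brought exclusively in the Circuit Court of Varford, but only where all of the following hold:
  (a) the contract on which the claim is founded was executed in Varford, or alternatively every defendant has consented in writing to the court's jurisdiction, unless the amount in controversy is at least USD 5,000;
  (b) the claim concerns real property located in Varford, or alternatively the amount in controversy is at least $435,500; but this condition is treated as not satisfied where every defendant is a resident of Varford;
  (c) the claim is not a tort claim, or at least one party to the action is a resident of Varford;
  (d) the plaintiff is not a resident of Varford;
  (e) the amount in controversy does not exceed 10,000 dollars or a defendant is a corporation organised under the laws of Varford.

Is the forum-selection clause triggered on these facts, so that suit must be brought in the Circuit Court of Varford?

No

The Circuit Court of Varford:
  (a) The contract was executed in Bryley, not Varford; no such written consent has been filed — no alternative holds. But the amount in controversy is USD 436,000, which meets the 5,000 dollars floor, and the 'unless' clause therefore excuses the requirement. Satisfied.
  (b) The amount in controversy is USD 436,000, which meets the $435,500 floor, so one alternative holds. The carve-out does not apply: the defendants reside as follows — Varga Works in Varmont, Bram Odell in Wynmarsh, Rurik Galloway in Wynmarsh — not all in Varford. Condition met.
  (c) The claim is a contract claim, not a tort claim, so one alternative holds. Met.
  (d) The plaintiff resides in Varmont, which is not Varford. Satisfied.
  (e) The amount in controversy is 436,000 dollars, above the 10,000 dollars ceiling; the corporate defendant(s) are organised in Varmont, not Varford — none of the alternatives is met. Condition not met.
  → The clause does not apply.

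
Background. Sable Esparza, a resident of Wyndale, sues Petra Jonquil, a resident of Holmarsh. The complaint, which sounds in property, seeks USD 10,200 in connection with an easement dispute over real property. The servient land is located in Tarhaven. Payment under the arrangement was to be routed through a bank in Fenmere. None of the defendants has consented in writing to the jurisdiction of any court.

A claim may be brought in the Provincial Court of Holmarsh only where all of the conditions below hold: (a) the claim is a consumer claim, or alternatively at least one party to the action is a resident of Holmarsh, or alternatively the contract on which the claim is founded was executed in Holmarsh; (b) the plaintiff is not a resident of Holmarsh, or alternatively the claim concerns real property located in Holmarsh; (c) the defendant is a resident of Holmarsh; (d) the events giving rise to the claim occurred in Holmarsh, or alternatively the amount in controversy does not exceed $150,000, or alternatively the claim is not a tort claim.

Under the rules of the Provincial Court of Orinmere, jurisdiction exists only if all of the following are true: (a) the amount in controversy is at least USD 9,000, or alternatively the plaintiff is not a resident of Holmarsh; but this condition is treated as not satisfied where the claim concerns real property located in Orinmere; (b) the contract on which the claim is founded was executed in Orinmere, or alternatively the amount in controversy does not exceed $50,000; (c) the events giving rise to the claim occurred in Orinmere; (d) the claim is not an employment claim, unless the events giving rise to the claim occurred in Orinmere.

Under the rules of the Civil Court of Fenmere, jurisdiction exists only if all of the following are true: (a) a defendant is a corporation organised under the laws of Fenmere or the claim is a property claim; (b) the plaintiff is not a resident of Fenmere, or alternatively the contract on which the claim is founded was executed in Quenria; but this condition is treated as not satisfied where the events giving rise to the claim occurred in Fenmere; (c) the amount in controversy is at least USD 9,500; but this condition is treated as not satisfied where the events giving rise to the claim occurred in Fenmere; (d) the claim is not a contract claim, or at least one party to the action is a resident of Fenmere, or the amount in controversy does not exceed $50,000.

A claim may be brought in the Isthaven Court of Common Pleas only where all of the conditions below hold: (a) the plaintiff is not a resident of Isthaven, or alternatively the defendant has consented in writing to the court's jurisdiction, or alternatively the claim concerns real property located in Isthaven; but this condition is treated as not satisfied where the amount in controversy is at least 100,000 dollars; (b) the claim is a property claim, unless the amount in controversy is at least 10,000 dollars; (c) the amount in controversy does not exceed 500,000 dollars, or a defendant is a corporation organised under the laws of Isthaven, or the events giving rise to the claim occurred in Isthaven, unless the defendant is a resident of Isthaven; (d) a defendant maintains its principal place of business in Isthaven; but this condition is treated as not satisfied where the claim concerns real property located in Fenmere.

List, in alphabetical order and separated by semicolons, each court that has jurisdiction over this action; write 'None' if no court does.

The Provincial Court of Holmarsh:
  (a) Petra Jonquil resides in Holmarsh, so this disjunct is met. Met.
  (b) The plaintiff resides in Wyndale, which is not Holmarsh, which satisfies one of the alternatives. Satisfied.
  (c) The defendant resides in Holmarsh. Condition met.
  (d) The amount in controversy is USD 10,200, within the 150,000 dollars ceiling, so one alternative holds. Satisfied.
  → Jurisdiction lies.
The Provincial Court of Orinmere:
  (a) The amount in controversy is 10,200 dollars, which meets the 9,000 dollars floor, which satisfies one of the alternatives. The exception is not triggered, since the property lies in Tarhaven, not Orinmere. Met.
  (b) The amount in controversy is USD 10,200, within the $50,000 ceiling — that alternative is enough. Met.
  (c) The operative events occurred in Tarhaven, not Orinmere. Fails.
  (d) The claim is a property claim, not an employment claim. Satisfied.
  → At least one condition fails; no jurisdiction.
The Civil Court of Fenmere:
  (a) The claim is a property claim, so one alternative holds. Satisfied.
  (b) The plaintiff resides in Wyndale, which is not Fenmere — that alternative is enough. The exception is not triggered, since the operative events occurred in Tarhaven, not Fenmere. Satisfied.
  (c) The amount in controversy is 10,200 dollars, which meets the 9,500 dollars floor. The exception is not triggered, since the operative events occurred in Tarhaven, not Fenmere. Met.
  (d) The claim is a property claim, not a contract claim, which satisfies one of the alternatives. Met.
  → Every requirement is satisfied — jurisdiction.
The Isthaven Court of Common Pleas:
  (a) The plaintiff resides in Wyndale, which is not Isthaven, so one alternative holds. The exception is not triggered, since the amount in controversy is $10,200, below the USD 100,000 floor. Met.
  (b) The claim is a property claim. Condition met.
  (c) The amount in controversy is 10,200 dollars, within the 500,000 dollars ceiling, which satisfies one of the alternatives. Met.
  (d) No defendant is a corporation. Condition not met.
  → No jurisdiction.

the Civil Court of Fenmere; the Provincial Court of Holmarsh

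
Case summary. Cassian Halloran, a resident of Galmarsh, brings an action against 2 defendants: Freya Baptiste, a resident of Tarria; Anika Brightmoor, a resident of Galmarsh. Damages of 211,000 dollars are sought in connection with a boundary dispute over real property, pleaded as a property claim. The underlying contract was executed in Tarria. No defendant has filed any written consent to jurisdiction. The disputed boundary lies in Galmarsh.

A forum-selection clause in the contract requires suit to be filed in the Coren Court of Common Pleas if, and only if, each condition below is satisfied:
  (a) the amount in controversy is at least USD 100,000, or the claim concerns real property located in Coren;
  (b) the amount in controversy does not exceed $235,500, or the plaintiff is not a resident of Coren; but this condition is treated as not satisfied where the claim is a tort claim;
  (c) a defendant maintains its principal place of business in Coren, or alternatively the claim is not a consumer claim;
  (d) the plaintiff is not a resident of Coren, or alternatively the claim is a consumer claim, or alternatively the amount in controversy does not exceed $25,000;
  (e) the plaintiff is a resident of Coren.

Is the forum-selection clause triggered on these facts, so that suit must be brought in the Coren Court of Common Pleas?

No

The Coren Court of Common Pleas:
  (a) The amount in controversy is 211,000 dollars, which meets the $100,000 floor, so one alternative holds. Satisfied.
  (b) The amount in controversy is 211,000 dollars, within the $235,500 ceiling, so this disjunct is met. And the carve-out is inapplicable — the claim is a property claim, not a tort claim. Met.
  (c) The claim is a property claim, not a consumer claim, so one alternative holds. Condition met.
  (d) The plaintiff resides in Galmarsh, which is not Coren, so this disjunct is met. Met.
  (e) The plaintiff resides in Galmarsh, not Coren. Not satisfied.
  → The clause does not apply.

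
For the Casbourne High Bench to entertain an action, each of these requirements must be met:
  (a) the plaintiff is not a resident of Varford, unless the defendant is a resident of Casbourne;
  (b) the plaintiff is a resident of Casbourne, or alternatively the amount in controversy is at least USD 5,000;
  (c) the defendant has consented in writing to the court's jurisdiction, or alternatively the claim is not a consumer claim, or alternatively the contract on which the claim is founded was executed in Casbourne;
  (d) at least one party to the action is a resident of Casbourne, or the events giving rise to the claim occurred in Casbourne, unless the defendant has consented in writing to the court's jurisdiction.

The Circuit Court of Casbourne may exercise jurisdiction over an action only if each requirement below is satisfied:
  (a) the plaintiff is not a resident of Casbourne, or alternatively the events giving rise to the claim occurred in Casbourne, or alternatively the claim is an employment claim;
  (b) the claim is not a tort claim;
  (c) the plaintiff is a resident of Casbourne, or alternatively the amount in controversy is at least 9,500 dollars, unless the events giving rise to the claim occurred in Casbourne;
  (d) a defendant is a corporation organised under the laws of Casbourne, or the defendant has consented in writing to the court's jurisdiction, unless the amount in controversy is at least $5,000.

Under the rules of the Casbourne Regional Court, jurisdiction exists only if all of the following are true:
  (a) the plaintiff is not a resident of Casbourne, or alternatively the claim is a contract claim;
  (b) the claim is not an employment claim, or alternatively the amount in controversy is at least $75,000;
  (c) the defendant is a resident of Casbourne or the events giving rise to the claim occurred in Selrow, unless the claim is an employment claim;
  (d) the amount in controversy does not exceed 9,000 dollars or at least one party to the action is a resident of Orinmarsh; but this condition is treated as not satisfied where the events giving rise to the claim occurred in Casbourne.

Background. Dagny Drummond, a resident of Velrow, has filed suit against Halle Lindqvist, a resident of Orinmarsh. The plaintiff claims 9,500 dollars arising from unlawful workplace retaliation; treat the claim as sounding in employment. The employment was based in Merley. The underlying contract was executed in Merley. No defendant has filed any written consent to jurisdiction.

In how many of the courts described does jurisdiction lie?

1

The Casbourne High Bench:
  (a) The plaintiff resides in Velrow, which is not Varford. Met.
  (b) The amount in controversy is 9,500 dollars, which meets the $5,000 floor, which satisfies one of the alternatives. Satisfied.
  (c) The claim is an employment claim, not a consumer claim — that alternative is enough. Met.
  (d) No party resides in Casbourne; the operative events occurred in Merley, not Casbourne — no alternative holds. And no such written consent has been filed, so the proviso does not save it. Not met.
  → The court lacks jurisdiction.
The Circuit Court of Casbourne:
  (a) The plaintiff resides in Velrow, which is not Casbourne, which satisfies one of the alternatives. Satisfied.
  (b) The claim is an employment claim, not a tort claim. Met.
  (c) The amount in controversy is 9,500 dollars, which meets the $9,500 floor, so one alternative holds. Condition met.
  (d) No defendant is a corporation; no such written consent has been filed — every alternative fails. The proviso rescues it, though: the amount in controversy is USD 9,500, which meets the 5,000 dollars floor. Condition met.
  → Jurisdiction lies.
The Casbourne Regional Court:
  (a) The plaintiff resides in Velrow, which is not Casbourne, so this disjunct is met. Satisfied.
  (b) The claim is an employment claim; the amount in controversy is USD 9,500, below the 75,000 dollars floor — none of the alternatives is met. Not met.
  (c) The defendant resides in Orinmarsh, not Casbourne; the operative events occurred in Merley, not Selrow — every alternative fails. But the claim is an employment claim, and the 'unless' clause therefore excuses the requirement. Condition met.
  (d) Halle Lindqvist resides in Orinmarsh, which satisfies one of the alternatives. The exception is not triggered, since the operative events occurred in Merley, not Casbourne. Condition met.
  → Not every requirement is met — no jurisdiction.
Courts with jurisdiction: the Circuit Court of Casbourne — 1 in total.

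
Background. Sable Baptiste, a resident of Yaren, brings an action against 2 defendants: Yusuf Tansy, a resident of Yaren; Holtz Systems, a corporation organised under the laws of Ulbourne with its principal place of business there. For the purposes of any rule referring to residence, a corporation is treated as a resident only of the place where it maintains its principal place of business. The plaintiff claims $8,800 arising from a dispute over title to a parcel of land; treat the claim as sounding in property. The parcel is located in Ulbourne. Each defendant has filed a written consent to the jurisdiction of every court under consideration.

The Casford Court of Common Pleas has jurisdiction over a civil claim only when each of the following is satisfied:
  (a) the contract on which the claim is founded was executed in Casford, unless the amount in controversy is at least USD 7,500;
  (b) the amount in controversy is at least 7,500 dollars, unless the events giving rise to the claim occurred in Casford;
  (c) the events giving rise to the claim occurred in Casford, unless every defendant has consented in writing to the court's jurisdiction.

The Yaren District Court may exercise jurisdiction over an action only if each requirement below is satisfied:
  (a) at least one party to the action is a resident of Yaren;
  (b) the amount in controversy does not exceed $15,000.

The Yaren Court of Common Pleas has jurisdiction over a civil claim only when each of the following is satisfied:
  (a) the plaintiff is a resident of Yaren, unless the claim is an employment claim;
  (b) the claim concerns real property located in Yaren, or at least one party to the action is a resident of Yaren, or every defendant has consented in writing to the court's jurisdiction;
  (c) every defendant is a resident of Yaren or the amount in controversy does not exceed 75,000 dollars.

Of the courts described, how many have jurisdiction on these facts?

The Casford Court of Common Pleas:
  (a) No contract (and hence no place of execution) is alleged. But the amount in controversy is USD 8,800, which meets the $7,500 floor, and the 'unless' clause therefore excuses the requirement. Condition met.
  (b) The amount in controversy is $8,800, which meets the $7,500 floor. Satisfied.
  (c) The operative events occurred in Ulbourne, not Casford. However, every defendant has filed written consent, so the 'unless' proviso supplies this condition. Satisfied.
  → Jurisdiction lies.
The Yaren District Court:
  (a) Sable Baptiste resides in Yaren. Condition met.
  (b) The amount in controversy is 8,800 dollars, within the 15,000 dollars ceiling. Satisfied.
  → All conditions met; jurisdiction exists.
The Yaren Court of Common Pleas:
  (a) The plaintiff resides in Yaren. Met.
  (b) Sable Baptiste resides in Yaren, so one alternative holds. Met.
  (c) The amount in controversy is $8,800, within the $75,000 ceiling, so this disjunct is met. Satisfied.
  → Every requirement is satisfied — jurisdiction.
Courts with jurisdiction: the Casford Court of Common Pleas, the Yaren District Court, the Yaren Court of Common Pleas — 3 in total.

3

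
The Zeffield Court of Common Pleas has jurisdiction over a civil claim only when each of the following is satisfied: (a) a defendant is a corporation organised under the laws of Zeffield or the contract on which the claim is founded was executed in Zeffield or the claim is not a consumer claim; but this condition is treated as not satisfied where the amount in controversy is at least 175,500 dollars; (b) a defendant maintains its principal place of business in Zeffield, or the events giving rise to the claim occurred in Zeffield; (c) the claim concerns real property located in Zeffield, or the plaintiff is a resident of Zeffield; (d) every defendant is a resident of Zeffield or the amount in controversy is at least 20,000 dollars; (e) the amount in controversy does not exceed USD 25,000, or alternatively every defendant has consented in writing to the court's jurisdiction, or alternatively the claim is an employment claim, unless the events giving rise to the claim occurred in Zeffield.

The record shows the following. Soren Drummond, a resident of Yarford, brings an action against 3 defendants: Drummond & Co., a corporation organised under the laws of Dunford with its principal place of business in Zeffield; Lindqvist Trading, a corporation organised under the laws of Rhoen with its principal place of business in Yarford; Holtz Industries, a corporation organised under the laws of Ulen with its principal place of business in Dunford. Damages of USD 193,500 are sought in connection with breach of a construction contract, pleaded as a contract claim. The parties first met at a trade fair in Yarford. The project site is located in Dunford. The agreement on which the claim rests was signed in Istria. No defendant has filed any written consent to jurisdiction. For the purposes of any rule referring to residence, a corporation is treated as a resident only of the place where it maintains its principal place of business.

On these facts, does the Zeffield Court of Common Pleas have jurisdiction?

No

The Zeffield Court of Common Pleas:
  (a) The claim is a contract claim, not a consumer claim, which satisfies one of the alternatives. However, the amount in controversy is $193,500, which meets the 175,500 dollars floor, which falls within the stated exception and so defeats the condition. Condition not met.
  (b) Drummond & Co. has its principal place of business in Zeffield, which satisfies one of the alternatives. Met.
  (c) The claim does not concern real property; the plaintiff resides in Yarford, not Zeffield — no alternative holds. Fails.
  (d) The amount in controversy is USD 193,500, which meets the 20,000 dollars floor, so one alternative holds. Met.
  (e) The amount in controversy is 193,500 dollars, above the USD 25,000 ceiling; no such written consent has been filed; the claim is a contract claim, not an employment claim — no alternative holds. The proviso offers no rescue either, since the operative events occurred in Dunford, not Zeffield. Not satisfied.
  → Not every requirement is met — no jurisdiction.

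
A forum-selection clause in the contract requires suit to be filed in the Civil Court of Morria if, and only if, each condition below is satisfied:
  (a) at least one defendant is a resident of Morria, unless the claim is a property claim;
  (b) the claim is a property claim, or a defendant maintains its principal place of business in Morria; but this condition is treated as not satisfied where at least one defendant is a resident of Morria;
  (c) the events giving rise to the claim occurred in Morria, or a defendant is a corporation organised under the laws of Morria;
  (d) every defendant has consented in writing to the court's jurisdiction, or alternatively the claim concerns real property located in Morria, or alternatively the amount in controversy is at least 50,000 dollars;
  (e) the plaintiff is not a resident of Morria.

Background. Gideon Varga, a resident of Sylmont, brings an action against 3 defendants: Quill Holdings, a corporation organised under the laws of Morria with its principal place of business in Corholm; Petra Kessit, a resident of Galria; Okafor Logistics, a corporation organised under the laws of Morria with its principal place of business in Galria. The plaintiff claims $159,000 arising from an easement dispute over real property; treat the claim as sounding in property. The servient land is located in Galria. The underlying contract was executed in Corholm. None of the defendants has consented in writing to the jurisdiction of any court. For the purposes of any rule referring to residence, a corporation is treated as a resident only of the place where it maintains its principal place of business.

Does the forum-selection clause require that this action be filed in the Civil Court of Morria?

The Civil Court of Morria:
  (a) No defendant resides in Morria (they reside in Corholm, Galria, Galria). But the claim is a property claim, and the 'unless' clause therefore excuses the requirement. Satisfied.
  (b) The claim is a property claim, so this disjunct is met. The carve-out does not apply: no defendant resides in Morria (they reside in Corholm, Galria, Galria). Met.
  (c) Quill Holdings is organised under the laws of Morria, so this disjunct is met. Condition met.
  (d) The amount in controversy is $159,000, which meets the $50,000 floor, so this disjunct is met. Met.
  (e) The plaintiff resides in Sylmont, which is not Morria. Satisfied.
  → Forum clause is triggered.

Yes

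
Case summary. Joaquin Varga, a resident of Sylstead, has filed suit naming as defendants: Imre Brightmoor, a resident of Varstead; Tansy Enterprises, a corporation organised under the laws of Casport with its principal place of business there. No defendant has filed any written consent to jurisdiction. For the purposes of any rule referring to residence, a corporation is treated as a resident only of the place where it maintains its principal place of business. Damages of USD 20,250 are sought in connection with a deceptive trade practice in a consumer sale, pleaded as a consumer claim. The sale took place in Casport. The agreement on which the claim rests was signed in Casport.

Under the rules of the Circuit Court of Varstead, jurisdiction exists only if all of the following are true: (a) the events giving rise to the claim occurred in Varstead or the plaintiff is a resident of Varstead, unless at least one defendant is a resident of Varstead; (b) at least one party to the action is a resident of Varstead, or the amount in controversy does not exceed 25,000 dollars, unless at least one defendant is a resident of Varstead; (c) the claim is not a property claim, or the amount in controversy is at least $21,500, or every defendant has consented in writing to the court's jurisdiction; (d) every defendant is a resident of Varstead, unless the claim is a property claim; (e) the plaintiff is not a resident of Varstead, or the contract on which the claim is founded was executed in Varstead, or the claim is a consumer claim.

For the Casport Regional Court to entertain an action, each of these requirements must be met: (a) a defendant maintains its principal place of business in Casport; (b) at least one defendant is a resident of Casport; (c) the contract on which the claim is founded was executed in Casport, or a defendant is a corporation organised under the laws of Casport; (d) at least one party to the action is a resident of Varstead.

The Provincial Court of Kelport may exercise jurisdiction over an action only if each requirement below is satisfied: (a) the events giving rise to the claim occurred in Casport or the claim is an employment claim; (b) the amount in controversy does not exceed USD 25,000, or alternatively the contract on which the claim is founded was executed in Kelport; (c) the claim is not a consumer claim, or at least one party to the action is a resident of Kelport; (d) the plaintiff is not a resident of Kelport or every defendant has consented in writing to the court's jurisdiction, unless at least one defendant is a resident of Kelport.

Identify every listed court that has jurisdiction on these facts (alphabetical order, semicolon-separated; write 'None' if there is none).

The Circuit Court of Varstead:
  (a) The operative events occurred in Casport, not Varstead; the plaintiff resides in Sylstead, not Varstead — no alternative holds. However, Imre Brightmoor resides in Varstead, so the 'unless' proviso supplies this condition. Satisfied.
  (b) Imre Brightmoor resides in Varstead, which satisfies one of the alternatives. Met.
  (c) The claim is a consumer claim, not a property claim — that alternative is enough. Condition met.
  (d) The defendants reside as follows — Imre Brightmoor in Varstead, Tansy Enterprises in Casport — not all in Varstead. Nor does the 'unless' clause help: the claim is a consumer claim, not a property claim. Fails.
  (e) The plaintiff resides in Sylstead, which is not Varstead, so one alternative holds. Condition met.
  → No jurisdiction.
The Casport Regional Court:
  (a) Tansy Enterprises has its principal place of business in Casport. Met.
  (b) Tansy Enterprises resides in Casport. Condition met.
  (c) The contract was executed in Casport, which satisfies one of the alternatives. Condition met.
  (d) Imre Brightmoor resides in Varstead. Satisfied.
  → Jurisdiction lies.
The Provincial Court of Kelport:
  (a) The operative events occurred in Casport — that alternative is enough. Condition met.
  (b) The amount in controversy is $20,250, within the $25,000 ceiling — that alternative is enough. Met.
  (c) The claim is a consumer claim; no party resides in Kelport — no alternative holds. Not met.
  (d) The plaintiff resides in Sylstead, which is not Kelport, so this disjunct is met. Condition met.
  → The court lacks jurisdiction.

the Casport Regional Court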